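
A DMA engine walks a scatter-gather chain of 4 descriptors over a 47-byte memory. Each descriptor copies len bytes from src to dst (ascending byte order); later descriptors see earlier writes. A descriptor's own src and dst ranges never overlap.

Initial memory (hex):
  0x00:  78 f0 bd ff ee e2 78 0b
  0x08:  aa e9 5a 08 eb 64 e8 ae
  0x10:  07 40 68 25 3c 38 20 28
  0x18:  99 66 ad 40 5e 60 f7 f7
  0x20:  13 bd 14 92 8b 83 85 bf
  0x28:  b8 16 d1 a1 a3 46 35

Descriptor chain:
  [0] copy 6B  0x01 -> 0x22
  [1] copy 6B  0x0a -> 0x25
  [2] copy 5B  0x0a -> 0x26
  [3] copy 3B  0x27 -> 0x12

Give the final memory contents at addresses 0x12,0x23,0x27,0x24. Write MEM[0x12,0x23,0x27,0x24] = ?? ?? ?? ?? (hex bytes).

[0] 0x01->0x22 len=6 : f0 bd ff ee e2 78
[1] 0x0a->0x25 len=6 : 5a 08 eb 64 e8 ae
[2] 0x0a->0x26 len=5 : 5a 08 eb 64 e8
[3] 0x27->0x12 len=3 : 08 eb 64
query mem[0x12]=0x08, mem[0x23]=0xbd, mem[0x27]=0x08, mem[0x24]=0xff

MEM[0x12,0x23,0x27,0x24] = 08 bd 08 ff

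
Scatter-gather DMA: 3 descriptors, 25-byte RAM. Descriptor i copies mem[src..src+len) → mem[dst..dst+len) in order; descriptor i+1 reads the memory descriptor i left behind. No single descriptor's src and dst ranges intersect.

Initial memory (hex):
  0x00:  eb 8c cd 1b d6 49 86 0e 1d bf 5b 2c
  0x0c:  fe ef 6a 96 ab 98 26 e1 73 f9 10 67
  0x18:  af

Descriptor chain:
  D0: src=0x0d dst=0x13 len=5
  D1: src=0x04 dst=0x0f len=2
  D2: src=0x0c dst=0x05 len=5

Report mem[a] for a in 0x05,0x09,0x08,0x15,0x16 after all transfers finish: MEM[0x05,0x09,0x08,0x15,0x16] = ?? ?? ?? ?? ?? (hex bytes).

MEM[0x05,0x09,0x08,0x15,0x16] = fe 49 d6 96 ab

[0] 0x0d->0x13 len=5 : ef 6a 96 ab 98
[1] 0x04->0x0f len=2 : d6 49
[2] 0x0c->0x05 len=5 : fe ef 6a d6 49
query mem[0x05]=0xfe, mem[0x09]=0x49, mem[0x08]=0xd6, mem[0x15]=0x96, mem[0x16]=0xab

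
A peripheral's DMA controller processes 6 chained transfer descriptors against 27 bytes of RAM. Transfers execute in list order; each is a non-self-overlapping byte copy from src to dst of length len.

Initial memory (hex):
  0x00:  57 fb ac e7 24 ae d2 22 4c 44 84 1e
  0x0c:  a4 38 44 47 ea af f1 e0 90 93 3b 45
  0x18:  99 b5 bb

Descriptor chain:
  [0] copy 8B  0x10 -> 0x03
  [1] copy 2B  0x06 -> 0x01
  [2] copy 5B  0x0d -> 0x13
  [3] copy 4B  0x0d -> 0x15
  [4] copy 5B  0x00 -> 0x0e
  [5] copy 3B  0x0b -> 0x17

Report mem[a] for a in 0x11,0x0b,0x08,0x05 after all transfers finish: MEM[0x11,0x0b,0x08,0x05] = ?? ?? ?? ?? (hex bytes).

MEM[0x11,0x0b,0x08,0x05] = ea 1e 93 f1

#0 dst[0x03+8] := {0xea,0xaf,0xf1,0xe0,0x90,0x93,0x3b,0x45}
#1 dst[0x01+2] := {0xe0,0x90}
#2 dst[0x13+5] := {0x38,0x44,0x47,0xea,0xaf}
#3 dst[0x15+4] := {0x38,0x44,0x47,0xea}
#4 dst[0x0e+5] := {0x57,0xe0,0x90,0xea,0xaf}
#5 dst[0x17+3] := {0x1e,0xa4,0x38}
query mem[0x11]=0xea, mem[0x0b]=0x1e, mem[0x08]=0x93, mem[0x05]=0xf1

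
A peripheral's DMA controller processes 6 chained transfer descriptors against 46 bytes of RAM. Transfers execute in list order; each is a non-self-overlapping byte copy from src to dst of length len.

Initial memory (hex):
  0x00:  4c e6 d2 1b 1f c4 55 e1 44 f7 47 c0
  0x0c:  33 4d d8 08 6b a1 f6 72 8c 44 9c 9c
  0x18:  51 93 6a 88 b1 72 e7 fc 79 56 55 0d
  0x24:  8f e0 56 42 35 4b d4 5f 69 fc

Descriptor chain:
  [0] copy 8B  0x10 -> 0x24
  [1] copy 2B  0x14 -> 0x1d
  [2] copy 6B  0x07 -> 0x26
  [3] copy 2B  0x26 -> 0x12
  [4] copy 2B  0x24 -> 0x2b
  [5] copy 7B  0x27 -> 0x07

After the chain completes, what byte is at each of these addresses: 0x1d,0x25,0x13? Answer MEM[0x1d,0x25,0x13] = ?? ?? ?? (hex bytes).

  after D0: wrote 8B at 0x24 = 6ba1f6728c449c9c
  after D1: wrote 2B at 0x1d = 8c44
  after D2: wrote 6B at 0x26 = e144f747c033
  after D3: wrote 2B at 0x12 = e144
  after D4: wrote 2B at 0x2b = 6ba1
  after D5: wrote 7B at 0x07 = 44f747c06ba1fc
query mem[0x1d]=0x8c, mem[0x25]=0xa1, mem[0x13]=0x44

MEM[0x1d,0x25,0x13] = 8c a1 44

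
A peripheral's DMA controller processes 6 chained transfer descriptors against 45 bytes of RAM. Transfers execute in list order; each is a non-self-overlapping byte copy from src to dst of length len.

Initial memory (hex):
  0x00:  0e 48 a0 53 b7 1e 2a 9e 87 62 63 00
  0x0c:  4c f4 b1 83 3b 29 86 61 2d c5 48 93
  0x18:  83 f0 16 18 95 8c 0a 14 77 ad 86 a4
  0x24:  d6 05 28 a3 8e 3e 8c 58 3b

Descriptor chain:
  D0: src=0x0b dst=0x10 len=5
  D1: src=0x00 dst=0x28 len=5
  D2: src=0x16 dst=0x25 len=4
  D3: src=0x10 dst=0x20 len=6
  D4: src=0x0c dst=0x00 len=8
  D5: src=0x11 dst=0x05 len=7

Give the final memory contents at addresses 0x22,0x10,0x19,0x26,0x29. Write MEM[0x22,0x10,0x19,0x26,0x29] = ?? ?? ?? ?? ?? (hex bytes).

D0: mem[0x10..0x14] <- [00 4c f4 b1 83]
D1: mem[0x28..0x2c] <- [0e 48 a0 53 b7]
D2: mem[0x25..0x28] <- [48 93 83 f0]
D3: mem[0x20..0x25] <- [00 4c f4 b1 83 c5]
D4: mem[0x00..0x07] <- [4c f4 b1 83 00 4c f4 b1]
D5: mem[0x05..0x0b] <- [4c f4 b1 83 c5 48 93]
query mem[0x22]=0xf4, mem[0x10]=0x00, mem[0x19]=0xf0, mem[0x26]=0x93, mem[0x29]=0x48

MEM[0x22,0x10,0x19,0x26,0x29] = f4 00 f0 93 48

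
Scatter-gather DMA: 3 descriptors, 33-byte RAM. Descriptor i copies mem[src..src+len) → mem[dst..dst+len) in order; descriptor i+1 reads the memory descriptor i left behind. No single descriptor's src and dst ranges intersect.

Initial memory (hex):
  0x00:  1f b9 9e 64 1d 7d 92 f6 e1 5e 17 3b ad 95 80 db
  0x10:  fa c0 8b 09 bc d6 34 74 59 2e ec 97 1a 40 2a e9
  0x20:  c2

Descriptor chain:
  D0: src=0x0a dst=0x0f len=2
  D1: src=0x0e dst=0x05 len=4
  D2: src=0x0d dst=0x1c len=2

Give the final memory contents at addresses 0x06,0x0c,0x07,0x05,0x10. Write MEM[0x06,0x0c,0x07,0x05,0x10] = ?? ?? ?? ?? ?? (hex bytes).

MEM[0x06,0x0c,0x07,0x05,0x10] = 17 ad 3b 80 3b

D0: mem[0x0f..0x10] <- [17 3b]
D1: mem[0x05..0x08] <- [80 17 3b c0]
D2: mem[0x1c..0x1d] <- [95 80]
query mem[0x06]=0x17, mem[0x0c]=0xad, mem[0x07]=0x3b, mem[0x05]=0x80, mem[0x10]=0x3b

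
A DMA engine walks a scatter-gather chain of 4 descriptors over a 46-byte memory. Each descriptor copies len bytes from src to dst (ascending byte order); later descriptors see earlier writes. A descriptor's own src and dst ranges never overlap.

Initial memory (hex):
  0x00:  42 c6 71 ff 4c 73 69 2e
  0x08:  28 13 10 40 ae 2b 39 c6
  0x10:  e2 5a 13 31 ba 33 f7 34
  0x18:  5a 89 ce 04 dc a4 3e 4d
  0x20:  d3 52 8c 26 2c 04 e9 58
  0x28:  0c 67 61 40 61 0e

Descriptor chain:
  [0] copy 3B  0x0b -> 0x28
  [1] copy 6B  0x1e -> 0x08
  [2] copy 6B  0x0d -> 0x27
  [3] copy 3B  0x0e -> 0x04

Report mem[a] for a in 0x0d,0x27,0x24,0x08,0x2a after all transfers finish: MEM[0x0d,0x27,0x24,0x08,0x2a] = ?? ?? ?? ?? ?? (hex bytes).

MEM[0x0d,0x27,0x24,0x08,0x2a] = 26 26 2c 3e e2

[0] 0x0b->0x28 len=3 : 40 ae 2b
[1] 0x1e->0x08 len=6 : 3e 4d d3 52 8c 26
[2] 0x0d->0x27 len=6 : 26 39 c6 e2 5a 13
[3] 0x0e->0x04 len=3 : 39 c6 e2
query mem[0x0d]=0x26, mem[0x27]=0x26, mem[0x24]=0x2c, mem[0x08]=0x3e, mem[0x2a]=0xe2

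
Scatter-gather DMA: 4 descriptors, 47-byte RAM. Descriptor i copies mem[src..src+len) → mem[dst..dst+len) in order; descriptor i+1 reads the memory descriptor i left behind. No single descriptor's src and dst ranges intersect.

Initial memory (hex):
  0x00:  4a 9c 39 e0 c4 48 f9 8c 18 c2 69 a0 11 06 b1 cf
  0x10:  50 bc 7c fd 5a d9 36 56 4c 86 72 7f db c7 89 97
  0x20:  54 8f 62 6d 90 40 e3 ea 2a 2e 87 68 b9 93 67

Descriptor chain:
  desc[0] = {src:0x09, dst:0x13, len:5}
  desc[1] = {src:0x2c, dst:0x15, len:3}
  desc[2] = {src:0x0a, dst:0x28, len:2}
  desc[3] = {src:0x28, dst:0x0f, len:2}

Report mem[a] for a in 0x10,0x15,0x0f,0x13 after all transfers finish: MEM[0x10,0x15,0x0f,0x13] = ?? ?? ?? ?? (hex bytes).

MEM[0x10,0x15,0x0f,0x13] = a0 b9 69 c2

#0 dst[0x13+5] := {0xc2,0x69,0xa0,0x11,0x06}
#1 dst[0x15+3] := {0xb9,0x93,0x67}
#2 dst[0x28+2] := {0x69,0xa0}
#3 dst[0x0f+2] := {0x69,0xa0}
query mem[0x10]=0xa0, mem[0x15]=0xb9, mem[0x0f]=0x69, mem[0x13]=0xc2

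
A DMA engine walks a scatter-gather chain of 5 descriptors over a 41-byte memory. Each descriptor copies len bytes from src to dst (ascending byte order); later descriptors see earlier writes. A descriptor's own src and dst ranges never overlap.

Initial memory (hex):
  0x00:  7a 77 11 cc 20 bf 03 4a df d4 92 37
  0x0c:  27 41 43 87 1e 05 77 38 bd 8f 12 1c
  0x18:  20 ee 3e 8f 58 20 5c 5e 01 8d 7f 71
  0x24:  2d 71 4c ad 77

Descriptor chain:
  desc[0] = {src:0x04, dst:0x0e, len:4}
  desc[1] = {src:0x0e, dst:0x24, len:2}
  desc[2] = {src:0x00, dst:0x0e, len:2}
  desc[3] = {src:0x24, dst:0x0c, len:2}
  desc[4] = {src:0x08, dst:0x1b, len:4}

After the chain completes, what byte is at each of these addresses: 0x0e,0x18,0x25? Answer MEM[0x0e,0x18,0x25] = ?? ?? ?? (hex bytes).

D0: mem[0x0e..0x11] <- [20 bf 03 4a]
D1: mem[0x24..0x25] <- [20 bf]
D2: mem[0x0e..0x0f] <- [7a 77]
D3: mem[0x0c..0x0d] <- [20 bf]
D4: mem[0x1b..0x1e] <- [df d4 92 37]
query mem[0x0e]=0x7a, mem[0x18]=0x20, mem[0x25]=0xbf

MEM[0x0e,0x18,0x25] = 7a 20 bf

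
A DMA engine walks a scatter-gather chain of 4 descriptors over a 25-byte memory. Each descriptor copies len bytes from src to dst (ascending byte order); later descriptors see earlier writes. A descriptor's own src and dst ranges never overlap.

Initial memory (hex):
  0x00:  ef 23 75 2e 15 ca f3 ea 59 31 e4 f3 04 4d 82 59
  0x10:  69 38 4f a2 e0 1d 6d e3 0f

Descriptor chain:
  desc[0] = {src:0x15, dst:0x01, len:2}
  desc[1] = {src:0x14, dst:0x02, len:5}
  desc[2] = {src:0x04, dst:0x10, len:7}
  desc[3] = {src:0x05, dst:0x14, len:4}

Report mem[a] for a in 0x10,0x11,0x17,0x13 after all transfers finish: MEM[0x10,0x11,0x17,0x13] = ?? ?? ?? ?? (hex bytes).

[0] 0x15->0x01 len=2 : 1d 6d
[1] 0x14->0x02 len=5 : e0 1d 6d e3 0f
[2] 0x04->0x10 len=7 : 6d e3 0f ea 59 31 e4
[3] 0x05->0x14 len=4 : e3 0f ea 59
query mem[0x10]=0x6d, mem[0x11]=0xe3, mem[0x17]=0x59, mem[0x13]=0xea

MEM[0x10,0x11,0x17,0x13] = 6d e3 59 ea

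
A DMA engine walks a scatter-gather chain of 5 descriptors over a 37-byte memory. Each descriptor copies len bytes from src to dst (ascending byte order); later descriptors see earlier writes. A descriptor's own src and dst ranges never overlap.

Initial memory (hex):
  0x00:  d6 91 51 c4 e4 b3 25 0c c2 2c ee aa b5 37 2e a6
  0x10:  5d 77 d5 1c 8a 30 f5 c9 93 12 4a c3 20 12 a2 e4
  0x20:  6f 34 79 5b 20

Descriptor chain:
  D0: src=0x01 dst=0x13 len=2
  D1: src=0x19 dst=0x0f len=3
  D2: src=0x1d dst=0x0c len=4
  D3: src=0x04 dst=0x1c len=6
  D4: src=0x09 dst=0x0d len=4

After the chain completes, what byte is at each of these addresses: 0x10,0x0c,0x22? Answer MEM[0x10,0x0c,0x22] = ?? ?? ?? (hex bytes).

[0] 0x01->0x13 len=2 : 91 51
[1] 0x19->0x0f len=3 : 12 4a c3
[2] 0x1d->0x0c len=4 : 12 a2 e4 6f
[3] 0x04->0x1c len=6 : e4 b3 25 0c c2 2c
[4] 0x09->0x0d len=4 : 2c ee aa 12
query mem[0x10]=0x12, mem[0x0c]=0x12, mem[0x22]=0x79

MEM[0x10,0x0c,0x22] = 12 12 79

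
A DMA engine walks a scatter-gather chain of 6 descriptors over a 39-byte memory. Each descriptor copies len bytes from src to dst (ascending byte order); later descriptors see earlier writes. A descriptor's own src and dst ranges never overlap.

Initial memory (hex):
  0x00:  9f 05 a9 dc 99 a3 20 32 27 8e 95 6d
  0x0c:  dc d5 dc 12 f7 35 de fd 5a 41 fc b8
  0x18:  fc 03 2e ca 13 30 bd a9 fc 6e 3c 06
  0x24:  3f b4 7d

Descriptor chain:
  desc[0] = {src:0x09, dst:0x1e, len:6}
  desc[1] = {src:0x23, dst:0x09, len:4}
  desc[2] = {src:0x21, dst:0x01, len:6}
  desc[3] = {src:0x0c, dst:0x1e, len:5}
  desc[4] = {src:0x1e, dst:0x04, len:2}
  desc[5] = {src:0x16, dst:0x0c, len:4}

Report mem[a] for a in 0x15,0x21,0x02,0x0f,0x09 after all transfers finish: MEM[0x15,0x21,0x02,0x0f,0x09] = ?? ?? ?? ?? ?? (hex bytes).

  after D0: wrote 6B at 0x1e = 8e956ddcd5dc
  after D1: wrote 4B at 0x09 = dc3fb47d
  after D2: wrote 6B at 0x01 = dcd5dc3fb47d
  after D3: wrote 5B at 0x1e = 7dd5dc12f7
  after D4: wrote 2B at 0x04 = 7dd5
  after D5: wrote 4B at 0x0c = fcb8fc03
query mem[0x15]=0x41, mem[0x21]=0x12, mem[0x02]=0xd5, mem[0x0f]=0x03, mem[0x09]=0xdc

MEM[0x15,0x21,0x02,0x0f,0x09] = 41 12 d5 03 dc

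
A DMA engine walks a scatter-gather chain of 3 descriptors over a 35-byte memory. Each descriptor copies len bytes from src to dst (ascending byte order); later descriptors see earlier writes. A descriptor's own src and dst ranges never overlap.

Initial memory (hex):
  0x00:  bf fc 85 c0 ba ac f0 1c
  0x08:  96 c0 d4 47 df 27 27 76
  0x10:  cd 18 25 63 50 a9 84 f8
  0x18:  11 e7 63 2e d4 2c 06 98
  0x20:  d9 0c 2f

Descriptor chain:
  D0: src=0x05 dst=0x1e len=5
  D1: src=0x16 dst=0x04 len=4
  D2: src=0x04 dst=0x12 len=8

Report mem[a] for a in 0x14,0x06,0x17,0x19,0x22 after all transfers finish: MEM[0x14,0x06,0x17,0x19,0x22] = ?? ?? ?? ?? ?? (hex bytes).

D0: mem[0x1e..0x22] <- [ac f0 1c 96 c0]
D1: mem[0x04..0x07] <- [84 f8 11 e7]
D2: mem[0x12..0x19] <- [84 f8 11 e7 96 c0 d4 47]
query mem[0x14]=0x11, mem[0x06]=0x11, mem[0x17]=0xc0, mem[0x19]=0x47, mem[0x22]=0xc0

MEM[0x14,0x06,0x17,0x19,0x22] = 11 11 c0 47 c0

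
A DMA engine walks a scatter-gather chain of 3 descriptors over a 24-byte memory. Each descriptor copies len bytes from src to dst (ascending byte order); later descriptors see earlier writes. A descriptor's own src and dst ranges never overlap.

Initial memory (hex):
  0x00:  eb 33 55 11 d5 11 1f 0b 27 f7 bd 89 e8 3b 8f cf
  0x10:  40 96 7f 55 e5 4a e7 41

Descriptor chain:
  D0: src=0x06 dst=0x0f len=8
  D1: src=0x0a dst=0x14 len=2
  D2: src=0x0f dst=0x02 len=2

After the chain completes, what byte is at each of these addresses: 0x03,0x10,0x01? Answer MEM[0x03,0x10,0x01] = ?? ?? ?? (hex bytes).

D0: mem[0x0f..0x16] <- [1f 0b 27 f7 bd 89 e8 3b]
D1: mem[0x14..0x15] <- [bd 89]
D2: mem[0x02..0x03] <- [1f 0b]
query mem[0x03]=0x0b, mem[0x10]=0x0b, mem[0x01]=0x33

MEM[0x03,0x10,0x01] = 0b 0b 33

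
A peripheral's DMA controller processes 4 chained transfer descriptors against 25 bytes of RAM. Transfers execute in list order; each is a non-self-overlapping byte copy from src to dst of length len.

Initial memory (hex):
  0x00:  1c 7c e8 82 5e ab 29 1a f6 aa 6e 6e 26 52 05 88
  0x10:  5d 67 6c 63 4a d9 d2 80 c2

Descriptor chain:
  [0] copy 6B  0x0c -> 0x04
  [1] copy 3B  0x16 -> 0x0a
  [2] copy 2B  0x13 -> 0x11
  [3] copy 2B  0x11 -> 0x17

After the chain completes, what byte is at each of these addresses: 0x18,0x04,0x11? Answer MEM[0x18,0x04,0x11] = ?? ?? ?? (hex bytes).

  after D0: wrote 6B at 0x04 = 265205885d67
  after D1: wrote 3B at 0x0a = d280c2
  after D2: wrote 2B at 0x11 = 634a
  after D3: wrote 2B at 0x17 = 634a
query mem[0x18]=0x4a, mem[0x04]=0x26, mem[0x11]=0x63

MEM[0x18,0x04,0x11] = 4a 26 63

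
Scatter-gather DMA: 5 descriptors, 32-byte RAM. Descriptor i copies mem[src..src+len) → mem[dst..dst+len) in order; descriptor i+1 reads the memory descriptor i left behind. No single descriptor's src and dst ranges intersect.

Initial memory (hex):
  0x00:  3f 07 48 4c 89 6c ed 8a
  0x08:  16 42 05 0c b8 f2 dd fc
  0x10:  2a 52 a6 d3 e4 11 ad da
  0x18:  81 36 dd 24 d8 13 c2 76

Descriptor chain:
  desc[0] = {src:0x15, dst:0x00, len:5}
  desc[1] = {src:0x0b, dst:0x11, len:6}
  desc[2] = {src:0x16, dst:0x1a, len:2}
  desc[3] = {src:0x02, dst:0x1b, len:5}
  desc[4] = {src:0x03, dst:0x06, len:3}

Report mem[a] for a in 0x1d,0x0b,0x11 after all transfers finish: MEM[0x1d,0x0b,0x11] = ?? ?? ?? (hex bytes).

  after D0: wrote 5B at 0x00 = 11adda8136
  after D1: wrote 6B at 0x11 = 0cb8f2ddfc2a
  after D2: wrote 2B at 0x1a = 2ada
  after D3: wrote 5B at 0x1b = da81366ced
  after D4: wrote 3B at 0x06 = 81366c
query mem[0x1d]=0x36, mem[0x0b]=0x0c, mem[0x11]=0x0c

MEM[0x1d,0x0b,0x11] = 36 0c 0c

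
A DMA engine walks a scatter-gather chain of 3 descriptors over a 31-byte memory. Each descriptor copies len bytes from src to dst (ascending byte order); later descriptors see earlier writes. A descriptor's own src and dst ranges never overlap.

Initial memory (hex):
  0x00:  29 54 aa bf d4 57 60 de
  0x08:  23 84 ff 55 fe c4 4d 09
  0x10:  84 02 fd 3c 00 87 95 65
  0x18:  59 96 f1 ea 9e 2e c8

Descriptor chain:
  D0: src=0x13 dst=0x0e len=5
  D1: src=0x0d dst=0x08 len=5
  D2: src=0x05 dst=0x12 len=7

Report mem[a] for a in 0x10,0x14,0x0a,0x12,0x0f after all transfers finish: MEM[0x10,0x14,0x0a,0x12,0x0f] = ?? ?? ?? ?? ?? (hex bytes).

  after D0: wrote 5B at 0x0e = 3c00879565
  after D1: wrote 5B at 0x08 = c43c008795
  after D2: wrote 7B at 0x12 = 5760dec43c0087
query mem[0x10]=0x87, mem[0x14]=0xde, mem[0x0a]=0x00, mem[0x12]=0x57, mem[0x0f]=0x00

MEM[0x10,0x14,0x0a,0x12,0x0f] = 87 de 00 57 00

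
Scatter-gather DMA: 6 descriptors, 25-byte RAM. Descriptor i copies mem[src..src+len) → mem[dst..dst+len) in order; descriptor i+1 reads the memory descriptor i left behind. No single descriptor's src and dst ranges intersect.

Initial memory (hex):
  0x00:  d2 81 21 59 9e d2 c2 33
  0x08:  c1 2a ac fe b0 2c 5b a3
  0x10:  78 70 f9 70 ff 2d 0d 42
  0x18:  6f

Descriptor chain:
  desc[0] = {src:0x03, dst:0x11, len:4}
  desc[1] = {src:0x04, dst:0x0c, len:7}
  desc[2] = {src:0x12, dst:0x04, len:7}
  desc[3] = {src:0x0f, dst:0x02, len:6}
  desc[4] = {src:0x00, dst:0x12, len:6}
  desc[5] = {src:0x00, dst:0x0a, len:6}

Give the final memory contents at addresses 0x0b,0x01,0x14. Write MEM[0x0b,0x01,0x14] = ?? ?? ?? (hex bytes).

[0] 0x03->0x11 len=4 : 59 9e d2 c2
[1] 0x04->0x0c len=7 : 9e d2 c2 33 c1 2a ac
[2] 0x12->0x04 len=7 : ac d2 c2 2d 0d 42 6f
[3] 0x0f->0x02 len=6 : 33 c1 2a ac d2 c2
[4] 0x00->0x12 len=6 : d2 81 33 c1 2a ac
[5] 0x00->0x0a len=6 : d2 81 33 c1 2a ac
query mem[0x0b]=0x81, mem[0x01]=0x81, mem[0x14]=0x33

MEM[0x0b,0x01,0x14] = 81 81 33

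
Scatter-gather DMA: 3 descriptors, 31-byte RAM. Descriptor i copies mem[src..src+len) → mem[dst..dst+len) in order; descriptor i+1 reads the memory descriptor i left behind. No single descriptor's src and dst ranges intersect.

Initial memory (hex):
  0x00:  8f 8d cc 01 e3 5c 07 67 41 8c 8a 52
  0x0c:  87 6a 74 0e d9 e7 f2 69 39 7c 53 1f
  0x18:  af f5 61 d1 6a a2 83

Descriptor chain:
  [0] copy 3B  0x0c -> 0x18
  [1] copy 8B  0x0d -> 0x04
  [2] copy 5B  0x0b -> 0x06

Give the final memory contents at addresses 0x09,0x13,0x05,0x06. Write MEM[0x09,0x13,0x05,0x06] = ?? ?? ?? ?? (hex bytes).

[0] 0x0c->0x18 len=3 : 87 6a 74
[1] 0x0d->0x04 len=8 : 6a 74 0e d9 e7 f2 69 39
[2] 0x0b->0x06 len=5 : 39 87 6a 74 0e
query mem[0x09]=0x74, mem[0x13]=0x69, mem[0x05]=0x74, mem[0x06]=0x39

MEM[0x09,0x13,0x05,0x06] = 74 69 74 39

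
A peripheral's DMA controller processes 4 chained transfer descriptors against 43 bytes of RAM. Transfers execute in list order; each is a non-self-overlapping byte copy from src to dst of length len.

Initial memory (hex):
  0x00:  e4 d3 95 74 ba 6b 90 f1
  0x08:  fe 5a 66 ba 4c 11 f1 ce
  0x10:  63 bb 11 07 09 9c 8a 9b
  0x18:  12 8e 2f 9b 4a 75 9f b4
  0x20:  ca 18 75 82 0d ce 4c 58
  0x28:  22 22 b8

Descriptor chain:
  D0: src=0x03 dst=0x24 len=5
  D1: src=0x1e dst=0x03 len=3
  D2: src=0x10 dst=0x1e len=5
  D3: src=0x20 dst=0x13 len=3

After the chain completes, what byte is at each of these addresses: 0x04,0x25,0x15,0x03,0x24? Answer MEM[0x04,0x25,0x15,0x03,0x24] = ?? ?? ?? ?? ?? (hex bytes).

  after D0: wrote 5B at 0x24 = 74ba6b90f1
  after D1: wrote 3B at 0x03 = 9fb4ca
  after D2: wrote 5B at 0x1e = 63bb110709
  after D3: wrote 3B at 0x13 = 110709
query mem[0x04]=0xb4, mem[0x25]=0xba, mem[0x15]=0x09, mem[0x03]=0x9f, mem[0x24]=0x74

MEM[0x04,0x25,0x15,0x03,0x24] = b4 ba 09 9f 74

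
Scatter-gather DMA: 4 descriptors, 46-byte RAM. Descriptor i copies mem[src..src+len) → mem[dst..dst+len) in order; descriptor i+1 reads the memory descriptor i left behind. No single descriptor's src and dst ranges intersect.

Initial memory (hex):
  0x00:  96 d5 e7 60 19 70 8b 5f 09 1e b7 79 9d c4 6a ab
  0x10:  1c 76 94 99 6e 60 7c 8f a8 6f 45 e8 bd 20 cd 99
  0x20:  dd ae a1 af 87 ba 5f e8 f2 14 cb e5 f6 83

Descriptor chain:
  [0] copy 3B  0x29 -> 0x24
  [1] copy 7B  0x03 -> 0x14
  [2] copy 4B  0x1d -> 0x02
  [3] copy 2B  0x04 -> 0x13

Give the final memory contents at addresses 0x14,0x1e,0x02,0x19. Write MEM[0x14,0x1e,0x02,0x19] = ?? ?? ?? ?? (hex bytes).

D0: mem[0x24..0x26] <- [14 cb e5]
D1: mem[0x14..0x1a] <- [60 19 70 8b 5f 09 1e]
D2: mem[0x02..0x05] <- [20 cd 99 dd]
D3: mem[0x13..0x14] <- [99 dd]
query mem[0x14]=0xdd, mem[0x1e]=0xcd, mem[0x02]=0x20, mem[0x19]=0x09

MEM[0x14,0x1e,0x02,0x19] = dd cd 20 09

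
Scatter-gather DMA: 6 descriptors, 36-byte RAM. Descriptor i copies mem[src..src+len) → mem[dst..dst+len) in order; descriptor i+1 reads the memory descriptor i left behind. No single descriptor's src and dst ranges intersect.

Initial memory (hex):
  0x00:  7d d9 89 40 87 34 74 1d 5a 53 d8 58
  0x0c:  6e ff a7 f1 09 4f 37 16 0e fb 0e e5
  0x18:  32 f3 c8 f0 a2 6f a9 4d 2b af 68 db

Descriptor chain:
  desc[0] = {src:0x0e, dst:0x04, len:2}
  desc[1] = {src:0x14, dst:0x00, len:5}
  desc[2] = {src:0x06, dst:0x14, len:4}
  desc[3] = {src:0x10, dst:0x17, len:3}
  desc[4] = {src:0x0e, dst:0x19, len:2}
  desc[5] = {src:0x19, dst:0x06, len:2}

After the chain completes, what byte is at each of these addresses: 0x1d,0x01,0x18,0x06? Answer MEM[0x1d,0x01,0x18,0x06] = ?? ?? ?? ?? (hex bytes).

#0 dst[0x04+2] := {0xa7,0xf1}
#1 dst[0x00+5] := {0x0e,0xfb,0x0e,0xe5,0x32}
#2 dst[0x14+4] := {0x74,0x1d,0x5a,0x53}
#3 dst[0x17+3] := {0x09,0x4f,0x37}
#4 dst[0x19+2] := {0xa7,0xf1}
#5 dst[0x06+2] := {0xa7,0xf1}
query mem[0x1d]=0x6f, mem[0x01]=0xfb, mem[0x18]=0x4f, mem[0x06]=0xa7

MEM[0x1d,0x01,0x18,0x06] = 6f fb 4f a7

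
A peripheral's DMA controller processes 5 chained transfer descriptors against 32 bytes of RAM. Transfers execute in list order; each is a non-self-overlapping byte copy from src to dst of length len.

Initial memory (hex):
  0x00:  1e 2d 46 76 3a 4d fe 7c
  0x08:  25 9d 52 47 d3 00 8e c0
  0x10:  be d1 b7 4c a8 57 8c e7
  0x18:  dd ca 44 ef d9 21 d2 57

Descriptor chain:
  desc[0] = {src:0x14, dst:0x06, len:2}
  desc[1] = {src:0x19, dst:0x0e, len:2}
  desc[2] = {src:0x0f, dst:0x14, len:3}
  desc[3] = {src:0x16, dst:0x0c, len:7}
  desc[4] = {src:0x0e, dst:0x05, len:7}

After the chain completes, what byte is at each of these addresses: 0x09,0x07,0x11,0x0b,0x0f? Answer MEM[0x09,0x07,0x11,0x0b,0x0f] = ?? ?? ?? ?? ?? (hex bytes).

#0 dst[0x06+2] := {0xa8,0x57}
#1 dst[0x0e+2] := {0xca,0x44}
#2 dst[0x14+3] := {0x44,0xbe,0xd1}
#3 dst[0x0c+7] := {0xd1,0xe7,0xdd,0xca,0x44,0xef,0xd9}
#4 dst[0x05+7] := {0xdd,0xca,0x44,0xef,0xd9,0x4c,0x44}
query mem[0x09]=0xd9, mem[0x07]=0x44, mem[0x11]=0xef, mem[0x0b]=0x44, mem[0x0f]=0xca

MEM[0x09,0x07,0x11,0x0b,0x0f] = d9 44 ef 44 ca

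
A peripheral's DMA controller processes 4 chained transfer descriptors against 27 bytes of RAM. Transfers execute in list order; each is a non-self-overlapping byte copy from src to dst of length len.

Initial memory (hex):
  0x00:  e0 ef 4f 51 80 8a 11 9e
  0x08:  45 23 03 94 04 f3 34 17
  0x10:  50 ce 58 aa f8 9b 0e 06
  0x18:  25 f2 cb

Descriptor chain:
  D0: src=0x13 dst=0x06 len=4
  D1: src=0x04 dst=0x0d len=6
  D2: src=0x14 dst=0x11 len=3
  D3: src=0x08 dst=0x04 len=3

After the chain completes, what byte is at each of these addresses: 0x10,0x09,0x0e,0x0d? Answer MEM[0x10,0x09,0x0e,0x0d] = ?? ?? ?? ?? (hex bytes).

D0: mem[0x06..0x09] <- [aa f8 9b 0e]
D1: mem[0x0d..0x12] <- [80 8a aa f8 9b 0e]
D2: mem[0x11..0x13] <- [f8 9b 0e]
D3: mem[0x04..0x06] <- [9b 0e 03]
query mem[0x10]=0xf8, mem[0x09]=0x0e, mem[0x0e]=0x8a, mem[0x0d]=0x80

MEM[0x10,0x09,0x0e,0x0d] = f8 0e 8a 80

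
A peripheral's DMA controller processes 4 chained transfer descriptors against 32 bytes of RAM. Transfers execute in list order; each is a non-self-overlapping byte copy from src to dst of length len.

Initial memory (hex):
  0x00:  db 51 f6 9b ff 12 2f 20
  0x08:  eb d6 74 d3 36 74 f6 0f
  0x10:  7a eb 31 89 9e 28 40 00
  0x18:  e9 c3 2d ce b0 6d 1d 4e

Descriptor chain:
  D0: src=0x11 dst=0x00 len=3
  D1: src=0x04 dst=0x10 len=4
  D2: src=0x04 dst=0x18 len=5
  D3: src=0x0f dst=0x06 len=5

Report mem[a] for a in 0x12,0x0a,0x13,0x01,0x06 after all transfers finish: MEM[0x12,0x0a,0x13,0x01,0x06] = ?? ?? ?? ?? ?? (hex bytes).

MEM[0x12,0x0a,0x13,0x01,0x06] = 2f 20 20 31 0f

#0 dst[0x00+3] := {0xeb,0x31,0x89}
#1 dst[0x10+4] := {0xff,0x12,0x2f,0x20}
#2 dst[0x18+5] := {0xff,0x12,0x2f,0x20,0xeb}
#3 dst[0x06+5] := {0x0f,0xff,0x12,0x2f,0x20}
query mem[0x12]=0x2f, mem[0x0a]=0x20, mem[0x13]=0x20, mem[0x01]=0x31, mem[0x06]=0x0f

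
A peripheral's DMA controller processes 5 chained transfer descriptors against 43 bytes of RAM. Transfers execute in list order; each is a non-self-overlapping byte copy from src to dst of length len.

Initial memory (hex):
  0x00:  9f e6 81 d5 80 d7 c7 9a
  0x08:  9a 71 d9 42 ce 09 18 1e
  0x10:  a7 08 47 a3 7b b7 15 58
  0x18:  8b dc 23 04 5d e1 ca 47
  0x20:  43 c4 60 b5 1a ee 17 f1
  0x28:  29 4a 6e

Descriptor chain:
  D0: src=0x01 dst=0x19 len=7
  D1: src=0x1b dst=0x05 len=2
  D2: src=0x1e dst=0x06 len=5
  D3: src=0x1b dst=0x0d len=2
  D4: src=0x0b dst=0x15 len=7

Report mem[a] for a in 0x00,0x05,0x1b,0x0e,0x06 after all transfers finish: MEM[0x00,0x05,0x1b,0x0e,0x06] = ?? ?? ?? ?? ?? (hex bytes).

MEM[0x00,0x05,0x1b,0x0e,0x06] = 9f d5 08 80 c7

  after D0: wrote 7B at 0x19 = e681d580d7c79a
  after D1: wrote 2B at 0x05 = d580
  after D2: wrote 5B at 0x06 = c79a43c460
  after D3: wrote 2B at 0x0d = d580
  after D4: wrote 7B at 0x15 = 42ced5801ea708
query mem[0x00]=0x9f, mem[0x05]=0xd5, mem[0x1b]=0x08, mem[0x0e]=0x80, mem[0x06]=0xc7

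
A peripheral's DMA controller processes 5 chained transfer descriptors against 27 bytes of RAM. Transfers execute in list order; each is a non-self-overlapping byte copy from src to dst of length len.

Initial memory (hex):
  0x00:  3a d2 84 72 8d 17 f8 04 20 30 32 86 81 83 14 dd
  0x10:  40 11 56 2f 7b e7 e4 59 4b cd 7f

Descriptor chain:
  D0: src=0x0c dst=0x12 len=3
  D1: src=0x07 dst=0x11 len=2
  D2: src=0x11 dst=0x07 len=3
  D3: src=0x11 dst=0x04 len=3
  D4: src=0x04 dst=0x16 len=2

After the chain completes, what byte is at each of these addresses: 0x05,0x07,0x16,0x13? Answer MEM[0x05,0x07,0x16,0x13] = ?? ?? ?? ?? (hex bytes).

  after D0: wrote 3B at 0x12 = 818314
  after D1: wrote 2B at 0x11 = 0420
  after D2: wrote 3B at 0x07 = 042083
  after D3: wrote 3B at 0x04 = 042083
  after D4: wrote 2B at 0x16 = 0420
query mem[0x05]=0x20, mem[0x07]=0x04, mem[0x16]=0x04, mem[0x13]=0x83

MEM[0x05,0x07,0x16,0x13] = 20 04 04 83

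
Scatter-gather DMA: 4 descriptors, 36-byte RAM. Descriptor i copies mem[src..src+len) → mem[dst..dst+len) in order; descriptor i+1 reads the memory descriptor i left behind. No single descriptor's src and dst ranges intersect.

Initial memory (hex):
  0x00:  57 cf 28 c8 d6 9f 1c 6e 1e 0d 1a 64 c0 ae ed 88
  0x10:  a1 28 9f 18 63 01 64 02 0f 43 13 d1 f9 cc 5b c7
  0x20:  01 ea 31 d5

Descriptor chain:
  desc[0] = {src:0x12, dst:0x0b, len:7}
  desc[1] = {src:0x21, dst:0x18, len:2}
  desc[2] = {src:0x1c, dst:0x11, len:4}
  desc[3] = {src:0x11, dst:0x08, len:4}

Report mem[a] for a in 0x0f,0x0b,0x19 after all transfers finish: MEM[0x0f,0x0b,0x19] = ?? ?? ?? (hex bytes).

#0 dst[0x0b+7] := {0x9f,0x18,0x63,0x01,0x64,0x02,0x0f}
#1 dst[0x18+2] := {0xea,0x31}
#2 dst[0x11+4] := {0xf9,0xcc,0x5b,0xc7}
#3 dst[0x08+4] := {0xf9,0xcc,0x5b,0xc7}
query mem[0x0f]=0x64, mem[0x0b]=0xc7, mem[0x19]=0x31

MEM[0x0f,0x0b,0x19] = 64 c7 31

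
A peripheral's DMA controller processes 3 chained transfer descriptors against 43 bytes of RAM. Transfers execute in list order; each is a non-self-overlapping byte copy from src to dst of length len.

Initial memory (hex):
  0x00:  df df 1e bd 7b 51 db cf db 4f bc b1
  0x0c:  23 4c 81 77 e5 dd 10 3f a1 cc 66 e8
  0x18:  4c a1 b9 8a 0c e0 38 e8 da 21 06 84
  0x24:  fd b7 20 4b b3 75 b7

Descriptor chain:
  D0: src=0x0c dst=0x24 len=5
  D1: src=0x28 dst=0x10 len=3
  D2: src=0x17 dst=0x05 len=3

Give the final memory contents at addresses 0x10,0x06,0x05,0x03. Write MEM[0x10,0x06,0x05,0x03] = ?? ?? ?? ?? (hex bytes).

MEM[0x10,0x06,0x05,0x03] = e5 4c e8 bd

[0] 0x0c->0x24 len=5 : 23 4c 81 77 e5
[1] 0x28->0x10 len=3 : e5 75 b7
[2] 0x17->0x05 len=3 : e8 4c a1
query mem[0x10]=0xe5, mem[0x06]=0x4c, mem[0x05]=0xe8, mem[0x03]=0xbd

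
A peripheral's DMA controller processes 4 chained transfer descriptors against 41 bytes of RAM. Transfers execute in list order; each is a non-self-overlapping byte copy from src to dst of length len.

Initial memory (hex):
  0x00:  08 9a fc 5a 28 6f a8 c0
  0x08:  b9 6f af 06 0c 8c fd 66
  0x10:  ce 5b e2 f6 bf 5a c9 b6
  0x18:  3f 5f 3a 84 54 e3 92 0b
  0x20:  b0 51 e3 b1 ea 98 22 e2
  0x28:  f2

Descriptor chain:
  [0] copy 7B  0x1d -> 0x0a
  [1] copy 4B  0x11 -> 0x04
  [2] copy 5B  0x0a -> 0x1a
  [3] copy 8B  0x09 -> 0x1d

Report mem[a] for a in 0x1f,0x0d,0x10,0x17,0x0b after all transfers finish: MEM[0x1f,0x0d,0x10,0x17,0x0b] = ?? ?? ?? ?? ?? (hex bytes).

D0: mem[0x0a..0x10] <- [e3 92 0b b0 51 e3 b1]
D1: mem[0x04..0x07] <- [5b e2 f6 bf]
D2: mem[0x1a..0x1e] <- [e3 92 0b b0 51]
D3: mem[0x1d..0x24] <- [6f e3 92 0b b0 51 e3 b1]
query mem[0x1f]=0x92, mem[0x0d]=0xb0, mem[0x10]=0xb1, mem[0x17]=0xb6, mem[0x0b]=0x92

MEM[0x1f,0x0d,0x10,0x17,0x0b] = 92 b0 b1 b6 92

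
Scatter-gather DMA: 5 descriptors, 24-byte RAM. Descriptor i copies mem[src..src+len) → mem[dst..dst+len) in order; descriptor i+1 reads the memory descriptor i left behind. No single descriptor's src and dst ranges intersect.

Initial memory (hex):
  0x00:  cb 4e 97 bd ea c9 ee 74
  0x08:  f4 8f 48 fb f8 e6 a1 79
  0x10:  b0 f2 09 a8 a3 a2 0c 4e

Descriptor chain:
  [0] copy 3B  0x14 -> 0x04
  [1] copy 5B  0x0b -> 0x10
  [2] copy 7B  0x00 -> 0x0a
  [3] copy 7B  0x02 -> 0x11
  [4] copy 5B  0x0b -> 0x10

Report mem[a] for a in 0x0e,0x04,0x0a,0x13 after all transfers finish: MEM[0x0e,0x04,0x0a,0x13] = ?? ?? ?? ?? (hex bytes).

#0 dst[0x04+3] := {0xa3,0xa2,0x0c}
#1 dst[0x10+5] := {0xfb,0xf8,0xe6,0xa1,0x79}
#2 dst[0x0a+7] := {0xcb,0x4e,0x97,0xbd,0xa3,0xa2,0x0c}
#3 dst[0x11+7] := {0x97,0xbd,0xa3,0xa2,0x0c,0x74,0xf4}
#4 dst[0x10+5] := {0x4e,0x97,0xbd,0xa3,0xa2}
query mem[0x0e]=0xa3, mem[0x04]=0xa3, mem[0x0a]=0xcb, mem[0x13]=0xa3

MEM[0x0e,0x04,0x0a,0x13] = a3 a3 cb a3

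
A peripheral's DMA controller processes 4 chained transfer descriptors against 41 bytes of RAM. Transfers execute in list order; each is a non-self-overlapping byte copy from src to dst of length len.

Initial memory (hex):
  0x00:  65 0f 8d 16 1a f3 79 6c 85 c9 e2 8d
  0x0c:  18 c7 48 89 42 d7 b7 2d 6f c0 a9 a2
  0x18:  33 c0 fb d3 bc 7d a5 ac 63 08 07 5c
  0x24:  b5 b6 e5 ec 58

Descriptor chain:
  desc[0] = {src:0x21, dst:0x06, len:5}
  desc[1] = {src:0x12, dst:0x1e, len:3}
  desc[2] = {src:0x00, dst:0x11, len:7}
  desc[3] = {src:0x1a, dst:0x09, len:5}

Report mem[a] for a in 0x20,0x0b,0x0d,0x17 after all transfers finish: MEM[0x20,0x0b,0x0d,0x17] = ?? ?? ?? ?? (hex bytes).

  after D0: wrote 5B at 0x06 = 08075cb5b6
  after D1: wrote 3B at 0x1e = b72d6f
  after D2: wrote 7B at 0x11 = 650f8d161af308
  after D3: wrote 5B at 0x09 = fbd3bc7db7
query mem[0x20]=0x6f, mem[0x0b]=0xbc, mem[0x0d]=0xb7, mem[0x17]=0x08

MEM[0x20,0x0b,0x0d,0x17] = 6f bc b7 08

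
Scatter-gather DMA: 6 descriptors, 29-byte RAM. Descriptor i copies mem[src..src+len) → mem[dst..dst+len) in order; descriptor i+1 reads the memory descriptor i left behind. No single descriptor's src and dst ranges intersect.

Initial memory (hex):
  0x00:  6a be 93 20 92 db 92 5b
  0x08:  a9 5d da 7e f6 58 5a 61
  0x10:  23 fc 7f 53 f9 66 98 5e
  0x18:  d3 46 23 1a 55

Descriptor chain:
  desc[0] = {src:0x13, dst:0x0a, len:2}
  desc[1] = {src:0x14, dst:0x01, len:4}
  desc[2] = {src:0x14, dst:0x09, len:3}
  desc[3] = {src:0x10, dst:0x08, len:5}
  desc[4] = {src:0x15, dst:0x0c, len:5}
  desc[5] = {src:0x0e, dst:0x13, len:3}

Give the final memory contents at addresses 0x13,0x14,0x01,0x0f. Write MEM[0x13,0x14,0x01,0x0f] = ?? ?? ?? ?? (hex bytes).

MEM[0x13,0x14,0x01,0x0f] = 5e d3 f9 d3

  after D0: wrote 2B at 0x0a = 53f9
  after D1: wrote 4B at 0x01 = f966985e
  after D2: wrote 3B at 0x09 = f96698
  after D3: wrote 5B at 0x08 = 23fc7f53f9
  after D4: wrote 5B at 0x0c = 66985ed346
  after D5: wrote 3B at 0x13 = 5ed346
query mem[0x13]=0x5e, mem[0x14]=0xd3, mem[0x01]=0xf9, mem[0x0f]=0xd3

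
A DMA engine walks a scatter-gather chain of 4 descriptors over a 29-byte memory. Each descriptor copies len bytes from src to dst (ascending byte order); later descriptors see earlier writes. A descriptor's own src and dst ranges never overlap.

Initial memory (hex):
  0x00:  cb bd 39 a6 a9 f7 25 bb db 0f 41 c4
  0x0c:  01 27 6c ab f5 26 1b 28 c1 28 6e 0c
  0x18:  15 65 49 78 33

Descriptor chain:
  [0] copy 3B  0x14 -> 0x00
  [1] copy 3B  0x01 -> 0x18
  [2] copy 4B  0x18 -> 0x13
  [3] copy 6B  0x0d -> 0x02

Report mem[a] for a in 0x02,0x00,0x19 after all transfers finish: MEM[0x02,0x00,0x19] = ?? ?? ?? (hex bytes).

MEM[0x02,0x00,0x19] = 27 c1 6e

[0] 0x14->0x00 len=3 : c1 28 6e
[1] 0x01->0x18 len=3 : 28 6e a6
[2] 0x18->0x13 len=4 : 28 6e a6 78
[3] 0x0d->0x02 len=6 : 27 6c ab f5 26 1b
query mem[0x02]=0x27, mem[0x00]=0xc1, mem[0x19]=0x6e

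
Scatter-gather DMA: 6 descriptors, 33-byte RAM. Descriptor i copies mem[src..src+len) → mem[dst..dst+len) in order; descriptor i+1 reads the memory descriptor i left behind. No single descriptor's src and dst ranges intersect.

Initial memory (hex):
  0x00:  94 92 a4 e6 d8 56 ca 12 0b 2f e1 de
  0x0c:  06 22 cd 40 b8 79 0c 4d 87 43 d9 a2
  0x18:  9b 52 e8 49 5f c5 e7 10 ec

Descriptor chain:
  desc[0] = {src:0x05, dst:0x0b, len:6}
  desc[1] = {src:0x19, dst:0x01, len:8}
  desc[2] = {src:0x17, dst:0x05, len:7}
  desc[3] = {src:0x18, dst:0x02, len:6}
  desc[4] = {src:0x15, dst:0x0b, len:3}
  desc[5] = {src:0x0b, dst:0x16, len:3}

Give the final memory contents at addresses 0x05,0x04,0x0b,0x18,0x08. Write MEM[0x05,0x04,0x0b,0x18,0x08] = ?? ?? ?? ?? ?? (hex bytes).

[0] 0x05->0x0b len=6 : 56 ca 12 0b 2f e1
[1] 0x19->0x01 len=8 : 52 e8 49 5f c5 e7 10 ec
[2] 0x17->0x05 len=7 : a2 9b 52 e8 49 5f c5
[3] 0x18->0x02 len=6 : 9b 52 e8 49 5f c5
[4] 0x15->0x0b len=3 : 43 d9 a2
[5] 0x0b->0x16 len=3 : 43 d9 a2
query mem[0x05]=0x49, mem[0x04]=0xe8, mem[0x0b]=0x43, mem[0x18]=0xa2, mem[0x08]=0xe8

MEM[0x05,0x04,0x0b,0x18,0x08] = 49 e8 43 a2 e8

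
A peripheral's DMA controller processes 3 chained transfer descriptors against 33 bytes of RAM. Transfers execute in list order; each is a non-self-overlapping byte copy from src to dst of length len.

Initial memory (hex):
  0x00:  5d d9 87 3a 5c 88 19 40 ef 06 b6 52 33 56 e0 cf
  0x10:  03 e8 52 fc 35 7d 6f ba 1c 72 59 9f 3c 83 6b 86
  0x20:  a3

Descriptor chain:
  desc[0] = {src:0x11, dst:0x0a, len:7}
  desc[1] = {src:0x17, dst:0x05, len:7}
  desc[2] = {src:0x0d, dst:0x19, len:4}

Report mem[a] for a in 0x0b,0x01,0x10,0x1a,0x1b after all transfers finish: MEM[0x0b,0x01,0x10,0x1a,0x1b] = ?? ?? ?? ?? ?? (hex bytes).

[0] 0x11->0x0a len=7 : e8 52 fc 35 7d 6f ba
[1] 0x17->0x05 len=7 : ba 1c 72 59 9f 3c 83
[2] 0x0d->0x19 len=4 : 35 7d 6f ba
query mem[0x0b]=0x83, mem[0x01]=0xd9, mem[0x10]=0xba, mem[0x1a]=0x7d, mem[0x1b]=0x6f

MEM[0x0b,0x01,0x10,0x1a,0x1b] = 83 d9 ba 7d 6f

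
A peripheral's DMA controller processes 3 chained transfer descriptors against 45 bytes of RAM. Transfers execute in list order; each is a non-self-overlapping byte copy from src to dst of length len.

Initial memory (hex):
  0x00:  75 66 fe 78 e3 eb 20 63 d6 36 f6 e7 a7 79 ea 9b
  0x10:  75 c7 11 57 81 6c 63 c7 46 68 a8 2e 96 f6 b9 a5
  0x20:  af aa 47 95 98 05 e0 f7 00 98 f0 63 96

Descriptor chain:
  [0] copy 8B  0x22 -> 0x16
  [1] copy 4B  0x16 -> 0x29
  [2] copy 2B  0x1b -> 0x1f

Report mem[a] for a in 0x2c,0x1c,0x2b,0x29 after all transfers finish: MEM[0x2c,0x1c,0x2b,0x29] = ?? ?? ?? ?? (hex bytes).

[0] 0x22->0x16 len=8 : 47 95 98 05 e0 f7 00 98
[1] 0x16->0x29 len=4 : 47 95 98 05
[2] 0x1b->0x1f len=2 : f7 00
query mem[0x2c]=0x05, mem[0x1c]=0x00, mem[0x2b]=0x98, mem[0x29]=0x47

MEM[0x2c,0x1c,0x2b,0x29] = 05 00 98 47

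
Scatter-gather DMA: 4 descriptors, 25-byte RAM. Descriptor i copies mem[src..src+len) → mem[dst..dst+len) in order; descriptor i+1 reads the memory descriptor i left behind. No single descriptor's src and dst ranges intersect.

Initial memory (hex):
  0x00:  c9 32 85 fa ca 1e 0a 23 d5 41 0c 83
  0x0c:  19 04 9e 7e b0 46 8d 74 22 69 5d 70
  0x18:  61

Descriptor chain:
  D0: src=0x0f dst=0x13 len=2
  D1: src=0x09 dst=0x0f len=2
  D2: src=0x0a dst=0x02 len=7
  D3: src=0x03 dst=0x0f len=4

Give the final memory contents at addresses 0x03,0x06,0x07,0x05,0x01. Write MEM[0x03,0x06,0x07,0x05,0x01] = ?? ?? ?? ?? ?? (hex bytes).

MEM[0x03,0x06,0x07,0x05,0x01] = 83 9e 41 04 32

D0: mem[0x13..0x14] <- [7e b0]
D1: mem[0x0f..0x10] <- [41 0c]
D2: mem[0x02..0x08] <- [0c 83 19 04 9e 41 0c]
D3: mem[0x0f..0x12] <- [83 19 04 9e]
query mem[0x03]=0x83, mem[0x06]=0x9e, mem[0x07]=0x41, mem[0x05]=0x04, mem[0x01]=0x32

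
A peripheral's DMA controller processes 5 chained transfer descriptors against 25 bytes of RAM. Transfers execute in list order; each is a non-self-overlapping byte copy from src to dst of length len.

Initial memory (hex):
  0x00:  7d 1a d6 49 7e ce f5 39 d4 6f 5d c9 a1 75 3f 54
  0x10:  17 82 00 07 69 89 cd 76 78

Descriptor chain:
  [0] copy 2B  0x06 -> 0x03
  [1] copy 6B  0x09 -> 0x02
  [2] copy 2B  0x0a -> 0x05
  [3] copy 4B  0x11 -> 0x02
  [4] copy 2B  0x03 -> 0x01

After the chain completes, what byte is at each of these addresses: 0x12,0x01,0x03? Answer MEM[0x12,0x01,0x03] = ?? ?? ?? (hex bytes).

D0: mem[0x03..0x04] <- [f5 39]
D1: mem[0x02..0x07] <- [6f 5d c9 a1 75 3f]
D2: mem[0x05..0x06] <- [5d c9]
D3: mem[0x02..0x05] <- [82 00 07 69]
D4: mem[0x01..0x02] <- [00 07]
query mem[0x12]=0x00, mem[0x01]=0x00, mem[0x03]=0x00

MEM[0x12,0x01,0x03] = 00 00 00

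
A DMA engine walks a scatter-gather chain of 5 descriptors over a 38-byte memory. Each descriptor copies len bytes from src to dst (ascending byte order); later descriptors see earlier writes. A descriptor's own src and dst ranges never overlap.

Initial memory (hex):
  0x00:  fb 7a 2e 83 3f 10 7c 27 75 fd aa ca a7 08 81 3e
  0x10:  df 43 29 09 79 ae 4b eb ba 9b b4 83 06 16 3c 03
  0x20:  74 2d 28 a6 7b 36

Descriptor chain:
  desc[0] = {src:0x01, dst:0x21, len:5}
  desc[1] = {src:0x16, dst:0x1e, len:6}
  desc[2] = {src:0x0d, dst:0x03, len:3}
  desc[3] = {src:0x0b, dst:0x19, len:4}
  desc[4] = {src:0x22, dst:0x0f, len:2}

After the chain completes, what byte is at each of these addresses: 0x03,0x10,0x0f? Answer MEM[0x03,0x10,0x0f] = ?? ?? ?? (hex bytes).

MEM[0x03,0x10,0x0f] = 08 83 b4

D0: mem[0x21..0x25] <- [7a 2e 83 3f 10]
D1: mem[0x1e..0x23] <- [4b eb ba 9b b4 83]
D2: mem[0x03..0x05] <- [08 81 3e]
D3: mem[0x19..0x1c] <- [ca a7 08 81]
D4: mem[0x0f..0x10] <- [b4 83]
query mem[0x03]=0x08, mem[0x10]=0x83, mem[0x0f]=0xb4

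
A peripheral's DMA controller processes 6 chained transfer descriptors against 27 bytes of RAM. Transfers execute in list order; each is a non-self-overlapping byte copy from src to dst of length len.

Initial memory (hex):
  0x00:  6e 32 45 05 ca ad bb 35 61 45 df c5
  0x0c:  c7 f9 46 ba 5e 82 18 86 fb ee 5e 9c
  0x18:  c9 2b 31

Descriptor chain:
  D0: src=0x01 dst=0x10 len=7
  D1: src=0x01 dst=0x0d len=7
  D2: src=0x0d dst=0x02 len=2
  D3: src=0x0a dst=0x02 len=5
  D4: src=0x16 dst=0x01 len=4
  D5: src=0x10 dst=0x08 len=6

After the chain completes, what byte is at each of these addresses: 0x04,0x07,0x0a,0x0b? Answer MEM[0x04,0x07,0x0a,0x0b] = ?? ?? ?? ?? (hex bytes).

MEM[0x04,0x07,0x0a,0x0b] = 2b 35 bb 35

[0] 0x01->0x10 len=7 : 32 45 05 ca ad bb 35
[1] 0x01->0x0d len=7 : 32 45 05 ca ad bb 35
[2] 0x0d->0x02 len=2 : 32 45
[3] 0x0a->0x02 len=5 : df c5 c7 32 45
[4] 0x16->0x01 len=4 : 35 9c c9 2b
[5] 0x10->0x08 len=6 : ca ad bb 35 ad bb
query mem[0x04]=0x2b, mem[0x07]=0x35, mem[0x0a]=0xbb, mem[0x0b]=0x35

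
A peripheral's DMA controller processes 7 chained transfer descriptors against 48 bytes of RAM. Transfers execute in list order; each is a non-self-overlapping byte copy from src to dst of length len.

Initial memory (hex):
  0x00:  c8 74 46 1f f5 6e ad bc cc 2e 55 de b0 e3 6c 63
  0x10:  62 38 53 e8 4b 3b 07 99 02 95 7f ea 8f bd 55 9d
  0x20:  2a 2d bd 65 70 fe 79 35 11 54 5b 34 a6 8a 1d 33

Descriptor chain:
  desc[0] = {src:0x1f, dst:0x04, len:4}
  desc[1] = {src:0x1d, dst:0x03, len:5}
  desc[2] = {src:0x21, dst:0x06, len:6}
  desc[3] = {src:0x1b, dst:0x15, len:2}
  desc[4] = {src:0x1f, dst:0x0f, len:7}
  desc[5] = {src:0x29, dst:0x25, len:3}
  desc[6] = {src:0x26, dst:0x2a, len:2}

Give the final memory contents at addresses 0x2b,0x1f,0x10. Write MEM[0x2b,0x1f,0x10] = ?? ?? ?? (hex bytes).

[0] 0x1f->0x04 len=4 : 9d 2a 2d bd
[1] 0x1d->0x03 len=5 : bd 55 9d 2a 2d
[2] 0x21->0x06 len=6 : 2d bd 65 70 fe 79
[3] 0x1b->0x15 len=2 : ea 8f
[4] 0x1f->0x0f len=7 : 9d 2a 2d bd 65 70 fe
[5] 0x29->0x25 len=3 : 54 5b 34
[6] 0x26->0x2a len=2 : 5b 34
query mem[0x2b]=0x34, mem[0x1f]=0x9d, mem[0x10]=0x2a

MEM[0x2b,0x1f,0x10] = 34 9d 2a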